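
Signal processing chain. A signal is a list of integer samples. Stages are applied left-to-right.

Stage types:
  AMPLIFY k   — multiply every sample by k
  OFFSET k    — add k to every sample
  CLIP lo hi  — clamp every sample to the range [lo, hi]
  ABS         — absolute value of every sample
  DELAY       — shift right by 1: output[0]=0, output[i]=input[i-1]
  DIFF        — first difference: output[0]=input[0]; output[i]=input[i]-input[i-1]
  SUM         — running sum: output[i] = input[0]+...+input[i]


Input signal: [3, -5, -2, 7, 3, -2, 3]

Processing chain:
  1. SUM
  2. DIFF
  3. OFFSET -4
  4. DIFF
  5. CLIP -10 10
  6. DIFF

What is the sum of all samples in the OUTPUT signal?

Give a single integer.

Input: [3, -5, -2, 7, 3, -2, 3]
Stage 1 (SUM): sum[0..0]=3, sum[0..1]=-2, sum[0..2]=-4, sum[0..3]=3, sum[0..4]=6, sum[0..5]=4, sum[0..6]=7 -> [3, -2, -4, 3, 6, 4, 7]
Stage 2 (DIFF): s[0]=3, -2-3=-5, -4--2=-2, 3--4=7, 6-3=3, 4-6=-2, 7-4=3 -> [3, -5, -2, 7, 3, -2, 3]
Stage 3 (OFFSET -4): 3+-4=-1, -5+-4=-9, -2+-4=-6, 7+-4=3, 3+-4=-1, -2+-4=-6, 3+-4=-1 -> [-1, -9, -6, 3, -1, -6, -1]
Stage 4 (DIFF): s[0]=-1, -9--1=-8, -6--9=3, 3--6=9, -1-3=-4, -6--1=-5, -1--6=5 -> [-1, -8, 3, 9, -4, -5, 5]
Stage 5 (CLIP -10 10): clip(-1,-10,10)=-1, clip(-8,-10,10)=-8, clip(3,-10,10)=3, clip(9,-10,10)=9, clip(-4,-10,10)=-4, clip(-5,-10,10)=-5, clip(5,-10,10)=5 -> [-1, -8, 3, 9, -4, -5, 5]
Stage 6 (DIFF): s[0]=-1, -8--1=-7, 3--8=11, 9-3=6, -4-9=-13, -5--4=-1, 5--5=10 -> [-1, -7, 11, 6, -13, -1, 10]
Output sum: 5

Answer: 5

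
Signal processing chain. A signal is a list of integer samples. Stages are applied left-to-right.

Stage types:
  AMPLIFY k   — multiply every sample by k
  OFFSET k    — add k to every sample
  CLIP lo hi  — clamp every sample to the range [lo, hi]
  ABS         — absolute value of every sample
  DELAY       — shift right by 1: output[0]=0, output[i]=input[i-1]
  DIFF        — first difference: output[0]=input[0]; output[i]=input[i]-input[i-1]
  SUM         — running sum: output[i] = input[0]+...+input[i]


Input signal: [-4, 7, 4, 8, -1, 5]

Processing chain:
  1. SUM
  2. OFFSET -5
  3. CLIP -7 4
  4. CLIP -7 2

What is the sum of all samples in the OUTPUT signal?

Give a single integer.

Input: [-4, 7, 4, 8, -1, 5]
Stage 1 (SUM): sum[0..0]=-4, sum[0..1]=3, sum[0..2]=7, sum[0..3]=15, sum[0..4]=14, sum[0..5]=19 -> [-4, 3, 7, 15, 14, 19]
Stage 2 (OFFSET -5): -4+-5=-9, 3+-5=-2, 7+-5=2, 15+-5=10, 14+-5=9, 19+-5=14 -> [-9, -2, 2, 10, 9, 14]
Stage 3 (CLIP -7 4): clip(-9,-7,4)=-7, clip(-2,-7,4)=-2, clip(2,-7,4)=2, clip(10,-7,4)=4, clip(9,-7,4)=4, clip(14,-7,4)=4 -> [-7, -2, 2, 4, 4, 4]
Stage 4 (CLIP -7 2): clip(-7,-7,2)=-7, clip(-2,-7,2)=-2, clip(2,-7,2)=2, clip(4,-7,2)=2, clip(4,-7,2)=2, clip(4,-7,2)=2 -> [-7, -2, 2, 2, 2, 2]
Output sum: -1

Answer: -1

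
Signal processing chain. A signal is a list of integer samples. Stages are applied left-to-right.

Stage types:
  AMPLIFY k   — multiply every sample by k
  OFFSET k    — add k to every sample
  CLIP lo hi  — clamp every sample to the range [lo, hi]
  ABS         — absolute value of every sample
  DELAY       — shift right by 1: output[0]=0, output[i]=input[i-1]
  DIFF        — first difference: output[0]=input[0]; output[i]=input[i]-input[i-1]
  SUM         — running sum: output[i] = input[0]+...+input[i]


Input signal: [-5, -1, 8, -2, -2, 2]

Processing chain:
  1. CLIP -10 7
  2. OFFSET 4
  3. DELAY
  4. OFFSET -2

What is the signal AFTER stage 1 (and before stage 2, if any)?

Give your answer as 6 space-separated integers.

Answer: -5 -1 7 -2 -2 2

Derivation:
Input: [-5, -1, 8, -2, -2, 2]
Stage 1 (CLIP -10 7): clip(-5,-10,7)=-5, clip(-1,-10,7)=-1, clip(8,-10,7)=7, clip(-2,-10,7)=-2, clip(-2,-10,7)=-2, clip(2,-10,7)=2 -> [-5, -1, 7, -2, -2, 2]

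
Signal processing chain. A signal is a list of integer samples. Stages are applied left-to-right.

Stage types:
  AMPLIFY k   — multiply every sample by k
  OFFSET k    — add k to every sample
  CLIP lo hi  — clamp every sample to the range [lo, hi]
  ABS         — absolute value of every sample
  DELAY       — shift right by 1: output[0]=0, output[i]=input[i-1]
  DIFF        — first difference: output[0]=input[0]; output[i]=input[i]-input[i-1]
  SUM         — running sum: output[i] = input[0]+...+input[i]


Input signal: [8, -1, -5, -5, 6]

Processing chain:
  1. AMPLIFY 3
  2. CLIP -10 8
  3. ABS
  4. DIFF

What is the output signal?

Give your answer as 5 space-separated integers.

Input: [8, -1, -5, -5, 6]
Stage 1 (AMPLIFY 3): 8*3=24, -1*3=-3, -5*3=-15, -5*3=-15, 6*3=18 -> [24, -3, -15, -15, 18]
Stage 2 (CLIP -10 8): clip(24,-10,8)=8, clip(-3,-10,8)=-3, clip(-15,-10,8)=-10, clip(-15,-10,8)=-10, clip(18,-10,8)=8 -> [8, -3, -10, -10, 8]
Stage 3 (ABS): |8|=8, |-3|=3, |-10|=10, |-10|=10, |8|=8 -> [8, 3, 10, 10, 8]
Stage 4 (DIFF): s[0]=8, 3-8=-5, 10-3=7, 10-10=0, 8-10=-2 -> [8, -5, 7, 0, -2]

Answer: 8 -5 7 0 -2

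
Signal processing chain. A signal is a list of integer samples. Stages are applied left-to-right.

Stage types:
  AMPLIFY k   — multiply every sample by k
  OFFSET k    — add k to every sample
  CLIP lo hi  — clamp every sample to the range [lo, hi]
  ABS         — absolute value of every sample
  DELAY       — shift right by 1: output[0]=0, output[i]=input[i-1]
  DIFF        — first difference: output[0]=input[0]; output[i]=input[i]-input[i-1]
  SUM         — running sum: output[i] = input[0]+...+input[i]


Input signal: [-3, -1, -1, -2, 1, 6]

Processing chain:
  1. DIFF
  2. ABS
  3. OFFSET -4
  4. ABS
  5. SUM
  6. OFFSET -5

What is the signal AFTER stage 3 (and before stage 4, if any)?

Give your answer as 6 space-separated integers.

Input: [-3, -1, -1, -2, 1, 6]
Stage 1 (DIFF): s[0]=-3, -1--3=2, -1--1=0, -2--1=-1, 1--2=3, 6-1=5 -> [-3, 2, 0, -1, 3, 5]
Stage 2 (ABS): |-3|=3, |2|=2, |0|=0, |-1|=1, |3|=3, |5|=5 -> [3, 2, 0, 1, 3, 5]
Stage 3 (OFFSET -4): 3+-4=-1, 2+-4=-2, 0+-4=-4, 1+-4=-3, 3+-4=-1, 5+-4=1 -> [-1, -2, -4, -3, -1, 1]

Answer: -1 -2 -4 -3 -1 1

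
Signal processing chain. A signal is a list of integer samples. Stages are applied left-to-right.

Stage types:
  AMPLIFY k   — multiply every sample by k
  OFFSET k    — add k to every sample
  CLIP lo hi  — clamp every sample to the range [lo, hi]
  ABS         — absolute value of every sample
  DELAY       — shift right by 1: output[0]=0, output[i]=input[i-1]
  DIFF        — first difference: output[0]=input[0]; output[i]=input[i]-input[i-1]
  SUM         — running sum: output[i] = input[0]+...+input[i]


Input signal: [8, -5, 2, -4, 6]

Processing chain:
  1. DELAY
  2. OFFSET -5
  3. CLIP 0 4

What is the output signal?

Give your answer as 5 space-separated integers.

Answer: 0 3 0 0 0

Derivation:
Input: [8, -5, 2, -4, 6]
Stage 1 (DELAY): [0, 8, -5, 2, -4] = [0, 8, -5, 2, -4] -> [0, 8, -5, 2, -4]
Stage 2 (OFFSET -5): 0+-5=-5, 8+-5=3, -5+-5=-10, 2+-5=-3, -4+-5=-9 -> [-5, 3, -10, -3, -9]
Stage 3 (CLIP 0 4): clip(-5,0,4)=0, clip(3,0,4)=3, clip(-10,0,4)=0, clip(-3,0,4)=0, clip(-9,0,4)=0 -> [0, 3, 0, 0, 0]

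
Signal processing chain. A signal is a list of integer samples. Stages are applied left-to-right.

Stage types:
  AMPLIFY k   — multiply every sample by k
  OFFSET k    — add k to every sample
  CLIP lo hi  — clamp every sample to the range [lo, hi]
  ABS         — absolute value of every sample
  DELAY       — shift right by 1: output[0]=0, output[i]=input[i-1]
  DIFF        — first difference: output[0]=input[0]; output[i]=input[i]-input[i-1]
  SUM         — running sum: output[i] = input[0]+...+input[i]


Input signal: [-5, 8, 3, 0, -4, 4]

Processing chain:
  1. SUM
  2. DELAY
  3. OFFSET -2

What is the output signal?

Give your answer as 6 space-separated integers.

Input: [-5, 8, 3, 0, -4, 4]
Stage 1 (SUM): sum[0..0]=-5, sum[0..1]=3, sum[0..2]=6, sum[0..3]=6, sum[0..4]=2, sum[0..5]=6 -> [-5, 3, 6, 6, 2, 6]
Stage 2 (DELAY): [0, -5, 3, 6, 6, 2] = [0, -5, 3, 6, 6, 2] -> [0, -5, 3, 6, 6, 2]
Stage 3 (OFFSET -2): 0+-2=-2, -5+-2=-7, 3+-2=1, 6+-2=4, 6+-2=4, 2+-2=0 -> [-2, -7, 1, 4, 4, 0]

Answer: -2 -7 1 4 4 0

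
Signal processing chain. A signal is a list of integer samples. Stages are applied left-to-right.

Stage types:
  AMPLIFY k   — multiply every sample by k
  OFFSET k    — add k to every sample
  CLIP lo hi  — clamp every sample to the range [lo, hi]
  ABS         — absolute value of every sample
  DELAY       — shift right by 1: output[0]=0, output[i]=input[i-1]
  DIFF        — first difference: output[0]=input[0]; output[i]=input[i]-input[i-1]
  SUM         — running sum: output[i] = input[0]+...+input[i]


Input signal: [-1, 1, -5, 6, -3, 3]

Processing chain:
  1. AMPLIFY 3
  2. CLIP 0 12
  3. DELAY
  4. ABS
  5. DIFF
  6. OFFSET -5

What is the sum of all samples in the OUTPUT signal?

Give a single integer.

Input: [-1, 1, -5, 6, -3, 3]
Stage 1 (AMPLIFY 3): -1*3=-3, 1*3=3, -5*3=-15, 6*3=18, -3*3=-9, 3*3=9 -> [-3, 3, -15, 18, -9, 9]
Stage 2 (CLIP 0 12): clip(-3,0,12)=0, clip(3,0,12)=3, clip(-15,0,12)=0, clip(18,0,12)=12, clip(-9,0,12)=0, clip(9,0,12)=9 -> [0, 3, 0, 12, 0, 9]
Stage 3 (DELAY): [0, 0, 3, 0, 12, 0] = [0, 0, 3, 0, 12, 0] -> [0, 0, 3, 0, 12, 0]
Stage 4 (ABS): |0|=0, |0|=0, |3|=3, |0|=0, |12|=12, |0|=0 -> [0, 0, 3, 0, 12, 0]
Stage 5 (DIFF): s[0]=0, 0-0=0, 3-0=3, 0-3=-3, 12-0=12, 0-12=-12 -> [0, 0, 3, -3, 12, -12]
Stage 6 (OFFSET -5): 0+-5=-5, 0+-5=-5, 3+-5=-2, -3+-5=-8, 12+-5=7, -12+-5=-17 -> [-5, -5, -2, -8, 7, -17]
Output sum: -30

Answer: -30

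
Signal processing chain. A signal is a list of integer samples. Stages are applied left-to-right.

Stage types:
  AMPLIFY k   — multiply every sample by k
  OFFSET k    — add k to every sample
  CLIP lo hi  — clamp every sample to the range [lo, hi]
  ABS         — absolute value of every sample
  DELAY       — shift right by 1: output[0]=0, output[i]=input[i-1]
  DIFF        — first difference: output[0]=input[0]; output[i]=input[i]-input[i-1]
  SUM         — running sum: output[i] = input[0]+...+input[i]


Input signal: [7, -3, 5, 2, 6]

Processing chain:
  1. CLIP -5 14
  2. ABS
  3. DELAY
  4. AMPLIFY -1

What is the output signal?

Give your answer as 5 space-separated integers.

Answer: 0 -7 -3 -5 -2

Derivation:
Input: [7, -3, 5, 2, 6]
Stage 1 (CLIP -5 14): clip(7,-5,14)=7, clip(-3,-5,14)=-3, clip(5,-5,14)=5, clip(2,-5,14)=2, clip(6,-5,14)=6 -> [7, -3, 5, 2, 6]
Stage 2 (ABS): |7|=7, |-3|=3, |5|=5, |2|=2, |6|=6 -> [7, 3, 5, 2, 6]
Stage 3 (DELAY): [0, 7, 3, 5, 2] = [0, 7, 3, 5, 2] -> [0, 7, 3, 5, 2]
Stage 4 (AMPLIFY -1): 0*-1=0, 7*-1=-7, 3*-1=-3, 5*-1=-5, 2*-1=-2 -> [0, -7, -3, -5, -2]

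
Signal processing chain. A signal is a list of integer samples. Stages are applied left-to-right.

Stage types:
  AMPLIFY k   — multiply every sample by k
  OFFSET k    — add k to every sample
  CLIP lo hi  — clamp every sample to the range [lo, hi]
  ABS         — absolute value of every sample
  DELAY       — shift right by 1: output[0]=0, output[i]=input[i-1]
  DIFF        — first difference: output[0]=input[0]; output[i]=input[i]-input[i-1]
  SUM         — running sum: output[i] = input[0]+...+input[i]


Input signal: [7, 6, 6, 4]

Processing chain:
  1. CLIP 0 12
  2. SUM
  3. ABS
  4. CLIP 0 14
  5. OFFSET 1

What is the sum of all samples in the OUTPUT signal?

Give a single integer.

Answer: 52

Derivation:
Input: [7, 6, 6, 4]
Stage 1 (CLIP 0 12): clip(7,0,12)=7, clip(6,0,12)=6, clip(6,0,12)=6, clip(4,0,12)=4 -> [7, 6, 6, 4]
Stage 2 (SUM): sum[0..0]=7, sum[0..1]=13, sum[0..2]=19, sum[0..3]=23 -> [7, 13, 19, 23]
Stage 3 (ABS): |7|=7, |13|=13, |19|=19, |23|=23 -> [7, 13, 19, 23]
Stage 4 (CLIP 0 14): clip(7,0,14)=7, clip(13,0,14)=13, clip(19,0,14)=14, clip(23,0,14)=14 -> [7, 13, 14, 14]
Stage 5 (OFFSET 1): 7+1=8, 13+1=14, 14+1=15, 14+1=15 -> [8, 14, 15, 15]
Output sum: 52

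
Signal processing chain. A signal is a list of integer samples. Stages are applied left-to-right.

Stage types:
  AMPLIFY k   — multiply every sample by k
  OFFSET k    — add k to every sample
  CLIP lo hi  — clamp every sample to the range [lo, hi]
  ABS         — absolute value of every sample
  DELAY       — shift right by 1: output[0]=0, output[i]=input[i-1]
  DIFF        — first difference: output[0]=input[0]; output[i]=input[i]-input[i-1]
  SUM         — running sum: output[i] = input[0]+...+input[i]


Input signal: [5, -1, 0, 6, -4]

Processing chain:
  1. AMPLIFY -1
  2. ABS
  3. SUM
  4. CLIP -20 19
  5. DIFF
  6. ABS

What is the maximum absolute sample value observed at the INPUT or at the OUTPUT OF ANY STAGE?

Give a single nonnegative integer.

Answer: 16

Derivation:
Input: [5, -1, 0, 6, -4] (max |s|=6)
Stage 1 (AMPLIFY -1): 5*-1=-5, -1*-1=1, 0*-1=0, 6*-1=-6, -4*-1=4 -> [-5, 1, 0, -6, 4] (max |s|=6)
Stage 2 (ABS): |-5|=5, |1|=1, |0|=0, |-6|=6, |4|=4 -> [5, 1, 0, 6, 4] (max |s|=6)
Stage 3 (SUM): sum[0..0]=5, sum[0..1]=6, sum[0..2]=6, sum[0..3]=12, sum[0..4]=16 -> [5, 6, 6, 12, 16] (max |s|=16)
Stage 4 (CLIP -20 19): clip(5,-20,19)=5, clip(6,-20,19)=6, clip(6,-20,19)=6, clip(12,-20,19)=12, clip(16,-20,19)=16 -> [5, 6, 6, 12, 16] (max |s|=16)
Stage 5 (DIFF): s[0]=5, 6-5=1, 6-6=0, 12-6=6, 16-12=4 -> [5, 1, 0, 6, 4] (max |s|=6)
Stage 6 (ABS): |5|=5, |1|=1, |0|=0, |6|=6, |4|=4 -> [5, 1, 0, 6, 4] (max |s|=6)
Overall max amplitude: 16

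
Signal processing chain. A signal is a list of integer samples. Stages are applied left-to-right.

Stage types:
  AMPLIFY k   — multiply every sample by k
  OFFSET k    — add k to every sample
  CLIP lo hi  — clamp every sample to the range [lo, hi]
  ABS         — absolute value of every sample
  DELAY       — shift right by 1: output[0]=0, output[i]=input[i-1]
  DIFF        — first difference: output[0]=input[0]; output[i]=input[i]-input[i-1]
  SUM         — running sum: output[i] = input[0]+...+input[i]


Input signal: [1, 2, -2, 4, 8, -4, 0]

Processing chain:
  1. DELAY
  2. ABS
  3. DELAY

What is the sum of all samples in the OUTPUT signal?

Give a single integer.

Input: [1, 2, -2, 4, 8, -4, 0]
Stage 1 (DELAY): [0, 1, 2, -2, 4, 8, -4] = [0, 1, 2, -2, 4, 8, -4] -> [0, 1, 2, -2, 4, 8, -4]
Stage 2 (ABS): |0|=0, |1|=1, |2|=2, |-2|=2, |4|=4, |8|=8, |-4|=4 -> [0, 1, 2, 2, 4, 8, 4]
Stage 3 (DELAY): [0, 0, 1, 2, 2, 4, 8] = [0, 0, 1, 2, 2, 4, 8] -> [0, 0, 1, 2, 2, 4, 8]
Output sum: 17

Answer: 17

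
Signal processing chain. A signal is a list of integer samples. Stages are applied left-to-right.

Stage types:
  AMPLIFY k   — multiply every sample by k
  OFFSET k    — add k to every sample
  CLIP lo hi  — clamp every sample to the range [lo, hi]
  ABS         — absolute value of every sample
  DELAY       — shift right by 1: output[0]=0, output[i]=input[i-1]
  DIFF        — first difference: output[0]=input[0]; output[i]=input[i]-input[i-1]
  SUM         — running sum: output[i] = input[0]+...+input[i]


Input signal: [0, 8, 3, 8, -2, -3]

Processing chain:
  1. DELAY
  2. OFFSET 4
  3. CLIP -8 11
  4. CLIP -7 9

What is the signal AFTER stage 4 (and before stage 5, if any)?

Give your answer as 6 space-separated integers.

Answer: 4 4 9 7 9 2

Derivation:
Input: [0, 8, 3, 8, -2, -3]
Stage 1 (DELAY): [0, 0, 8, 3, 8, -2] = [0, 0, 8, 3, 8, -2] -> [0, 0, 8, 3, 8, -2]
Stage 2 (OFFSET 4): 0+4=4, 0+4=4, 8+4=12, 3+4=7, 8+4=12, -2+4=2 -> [4, 4, 12, 7, 12, 2]
Stage 3 (CLIP -8 11): clip(4,-8,11)=4, clip(4,-8,11)=4, clip(12,-8,11)=11, clip(7,-8,11)=7, clip(12,-8,11)=11, clip(2,-8,11)=2 -> [4, 4, 11, 7, 11, 2]
Stage 4 (CLIP -7 9): clip(4,-7,9)=4, clip(4,-7,9)=4, clip(11,-7,9)=9, clip(7,-7,9)=7, clip(11,-7,9)=9, clip(2,-7,9)=2 -> [4, 4, 9, 7, 9, 2]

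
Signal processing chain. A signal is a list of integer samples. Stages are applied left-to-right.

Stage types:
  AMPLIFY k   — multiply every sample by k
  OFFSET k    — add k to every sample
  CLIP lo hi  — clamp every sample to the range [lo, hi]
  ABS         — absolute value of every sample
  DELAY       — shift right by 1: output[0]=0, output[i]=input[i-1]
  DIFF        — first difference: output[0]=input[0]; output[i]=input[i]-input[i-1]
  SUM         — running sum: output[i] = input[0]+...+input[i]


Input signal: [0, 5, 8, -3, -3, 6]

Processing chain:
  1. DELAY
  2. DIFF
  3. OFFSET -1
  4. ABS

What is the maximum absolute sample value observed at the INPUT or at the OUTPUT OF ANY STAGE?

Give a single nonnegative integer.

Input: [0, 5, 8, -3, -3, 6] (max |s|=8)
Stage 1 (DELAY): [0, 0, 5, 8, -3, -3] = [0, 0, 5, 8, -3, -3] -> [0, 0, 5, 8, -3, -3] (max |s|=8)
Stage 2 (DIFF): s[0]=0, 0-0=0, 5-0=5, 8-5=3, -3-8=-11, -3--3=0 -> [0, 0, 5, 3, -11, 0] (max |s|=11)
Stage 3 (OFFSET -1): 0+-1=-1, 0+-1=-1, 5+-1=4, 3+-1=2, -11+-1=-12, 0+-1=-1 -> [-1, -1, 4, 2, -12, -1] (max |s|=12)
Stage 4 (ABS): |-1|=1, |-1|=1, |4|=4, |2|=2, |-12|=12, |-1|=1 -> [1, 1, 4, 2, 12, 1] (max |s|=12)
Overall max amplitude: 12

Answer: 12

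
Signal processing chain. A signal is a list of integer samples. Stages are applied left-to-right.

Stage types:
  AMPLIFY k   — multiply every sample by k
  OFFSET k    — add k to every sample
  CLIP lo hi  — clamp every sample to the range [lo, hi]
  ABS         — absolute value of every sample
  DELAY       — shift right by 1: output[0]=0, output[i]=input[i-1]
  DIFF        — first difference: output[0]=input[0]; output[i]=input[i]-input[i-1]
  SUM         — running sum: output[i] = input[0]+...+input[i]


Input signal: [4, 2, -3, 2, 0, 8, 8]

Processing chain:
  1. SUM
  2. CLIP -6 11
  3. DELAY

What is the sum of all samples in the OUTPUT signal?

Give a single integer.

Answer: 34

Derivation:
Input: [4, 2, -3, 2, 0, 8, 8]
Stage 1 (SUM): sum[0..0]=4, sum[0..1]=6, sum[0..2]=3, sum[0..3]=5, sum[0..4]=5, sum[0..5]=13, sum[0..6]=21 -> [4, 6, 3, 5, 5, 13, 21]
Stage 2 (CLIP -6 11): clip(4,-6,11)=4, clip(6,-6,11)=6, clip(3,-6,11)=3, clip(5,-6,11)=5, clip(5,-6,11)=5, clip(13,-6,11)=11, clip(21,-6,11)=11 -> [4, 6, 3, 5, 5, 11, 11]
Stage 3 (DELAY): [0, 4, 6, 3, 5, 5, 11] = [0, 4, 6, 3, 5, 5, 11] -> [0, 4, 6, 3, 5, 5, 11]
Output sum: 34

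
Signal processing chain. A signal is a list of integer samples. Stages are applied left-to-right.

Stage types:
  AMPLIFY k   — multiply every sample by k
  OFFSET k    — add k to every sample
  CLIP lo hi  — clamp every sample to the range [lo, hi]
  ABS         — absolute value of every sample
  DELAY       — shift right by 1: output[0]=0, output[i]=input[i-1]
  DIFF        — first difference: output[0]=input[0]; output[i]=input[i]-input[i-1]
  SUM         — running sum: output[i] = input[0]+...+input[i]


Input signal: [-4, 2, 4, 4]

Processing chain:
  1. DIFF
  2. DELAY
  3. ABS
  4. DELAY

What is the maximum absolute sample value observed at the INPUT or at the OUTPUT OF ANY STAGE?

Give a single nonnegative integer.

Input: [-4, 2, 4, 4] (max |s|=4)
Stage 1 (DIFF): s[0]=-4, 2--4=6, 4-2=2, 4-4=0 -> [-4, 6, 2, 0] (max |s|=6)
Stage 2 (DELAY): [0, -4, 6, 2] = [0, -4, 6, 2] -> [0, -4, 6, 2] (max |s|=6)
Stage 3 (ABS): |0|=0, |-4|=4, |6|=6, |2|=2 -> [0, 4, 6, 2] (max |s|=6)
Stage 4 (DELAY): [0, 0, 4, 6] = [0, 0, 4, 6] -> [0, 0, 4, 6] (max |s|=6)
Overall max amplitude: 6

Answer: 6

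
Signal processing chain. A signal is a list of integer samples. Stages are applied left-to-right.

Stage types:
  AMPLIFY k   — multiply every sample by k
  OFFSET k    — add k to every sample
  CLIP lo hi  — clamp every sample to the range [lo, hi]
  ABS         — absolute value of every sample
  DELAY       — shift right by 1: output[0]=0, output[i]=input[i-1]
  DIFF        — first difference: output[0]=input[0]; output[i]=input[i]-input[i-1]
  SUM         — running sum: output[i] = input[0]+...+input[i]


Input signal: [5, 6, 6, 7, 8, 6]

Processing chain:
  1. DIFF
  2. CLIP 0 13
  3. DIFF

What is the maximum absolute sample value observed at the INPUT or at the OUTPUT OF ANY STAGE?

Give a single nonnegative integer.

Input: [5, 6, 6, 7, 8, 6] (max |s|=8)
Stage 1 (DIFF): s[0]=5, 6-5=1, 6-6=0, 7-6=1, 8-7=1, 6-8=-2 -> [5, 1, 0, 1, 1, -2] (max |s|=5)
Stage 2 (CLIP 0 13): clip(5,0,13)=5, clip(1,0,13)=1, clip(0,0,13)=0, clip(1,0,13)=1, clip(1,0,13)=1, clip(-2,0,13)=0 -> [5, 1, 0, 1, 1, 0] (max |s|=5)
Stage 3 (DIFF): s[0]=5, 1-5=-4, 0-1=-1, 1-0=1, 1-1=0, 0-1=-1 -> [5, -4, -1, 1, 0, -1] (max |s|=5)
Overall max amplitude: 8

Answer: 8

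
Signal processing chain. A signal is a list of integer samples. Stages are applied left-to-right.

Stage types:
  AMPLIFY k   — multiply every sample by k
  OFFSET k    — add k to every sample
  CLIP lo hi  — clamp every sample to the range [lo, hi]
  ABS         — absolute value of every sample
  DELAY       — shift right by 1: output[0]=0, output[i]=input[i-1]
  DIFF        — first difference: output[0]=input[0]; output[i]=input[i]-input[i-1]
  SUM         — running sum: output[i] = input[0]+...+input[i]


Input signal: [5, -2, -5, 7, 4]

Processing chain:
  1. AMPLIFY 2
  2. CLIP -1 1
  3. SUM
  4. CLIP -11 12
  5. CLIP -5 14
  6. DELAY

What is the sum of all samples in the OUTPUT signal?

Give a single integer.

Answer: 0

Derivation:
Input: [5, -2, -5, 7, 4]
Stage 1 (AMPLIFY 2): 5*2=10, -2*2=-4, -5*2=-10, 7*2=14, 4*2=8 -> [10, -4, -10, 14, 8]
Stage 2 (CLIP -1 1): clip(10,-1,1)=1, clip(-4,-1,1)=-1, clip(-10,-1,1)=-1, clip(14,-1,1)=1, clip(8,-1,1)=1 -> [1, -1, -1, 1, 1]
Stage 3 (SUM): sum[0..0]=1, sum[0..1]=0, sum[0..2]=-1, sum[0..3]=0, sum[0..4]=1 -> [1, 0, -1, 0, 1]
Stage 4 (CLIP -11 12): clip(1,-11,12)=1, clip(0,-11,12)=0, clip(-1,-11,12)=-1, clip(0,-11,12)=0, clip(1,-11,12)=1 -> [1, 0, -1, 0, 1]
Stage 5 (CLIP -5 14): clip(1,-5,14)=1, clip(0,-5,14)=0, clip(-1,-5,14)=-1, clip(0,-5,14)=0, clip(1,-5,14)=1 -> [1, 0, -1, 0, 1]
Stage 6 (DELAY): [0, 1, 0, -1, 0] = [0, 1, 0, -1, 0] -> [0, 1, 0, -1, 0]
Output sum: 0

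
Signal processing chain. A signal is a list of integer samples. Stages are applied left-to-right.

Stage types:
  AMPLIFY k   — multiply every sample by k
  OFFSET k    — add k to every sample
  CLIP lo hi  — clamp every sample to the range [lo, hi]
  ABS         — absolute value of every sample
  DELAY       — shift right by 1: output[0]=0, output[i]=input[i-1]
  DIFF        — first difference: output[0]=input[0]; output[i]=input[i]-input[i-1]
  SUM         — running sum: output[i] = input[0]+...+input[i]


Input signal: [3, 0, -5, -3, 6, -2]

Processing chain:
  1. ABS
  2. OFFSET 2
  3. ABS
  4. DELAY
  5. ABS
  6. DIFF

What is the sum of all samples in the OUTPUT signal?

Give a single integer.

Answer: 8

Derivation:
Input: [3, 0, -5, -3, 6, -2]
Stage 1 (ABS): |3|=3, |0|=0, |-5|=5, |-3|=3, |6|=6, |-2|=2 -> [3, 0, 5, 3, 6, 2]
Stage 2 (OFFSET 2): 3+2=5, 0+2=2, 5+2=7, 3+2=5, 6+2=8, 2+2=4 -> [5, 2, 7, 5, 8, 4]
Stage 3 (ABS): |5|=5, |2|=2, |7|=7, |5|=5, |8|=8, |4|=4 -> [5, 2, 7, 5, 8, 4]
Stage 4 (DELAY): [0, 5, 2, 7, 5, 8] = [0, 5, 2, 7, 5, 8] -> [0, 5, 2, 7, 5, 8]
Stage 5 (ABS): |0|=0, |5|=5, |2|=2, |7|=7, |5|=5, |8|=8 -> [0, 5, 2, 7, 5, 8]
Stage 6 (DIFF): s[0]=0, 5-0=5, 2-5=-3, 7-2=5, 5-7=-2, 8-5=3 -> [0, 5, -3, 5, -2, 3]
Output sum: 8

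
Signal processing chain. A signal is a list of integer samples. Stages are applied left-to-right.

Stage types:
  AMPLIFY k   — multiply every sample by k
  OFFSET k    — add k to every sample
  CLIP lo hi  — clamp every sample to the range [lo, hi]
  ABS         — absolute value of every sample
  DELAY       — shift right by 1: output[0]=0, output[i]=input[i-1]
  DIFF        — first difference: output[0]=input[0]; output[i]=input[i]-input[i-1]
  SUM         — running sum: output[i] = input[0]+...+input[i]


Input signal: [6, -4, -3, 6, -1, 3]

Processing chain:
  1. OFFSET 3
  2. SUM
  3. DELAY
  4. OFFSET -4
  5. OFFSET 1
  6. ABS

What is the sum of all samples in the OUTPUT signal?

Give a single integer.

Answer: 49

Derivation:
Input: [6, -4, -3, 6, -1, 3]
Stage 1 (OFFSET 3): 6+3=9, -4+3=-1, -3+3=0, 6+3=9, -1+3=2, 3+3=6 -> [9, -1, 0, 9, 2, 6]
Stage 2 (SUM): sum[0..0]=9, sum[0..1]=8, sum[0..2]=8, sum[0..3]=17, sum[0..4]=19, sum[0..5]=25 -> [9, 8, 8, 17, 19, 25]
Stage 3 (DELAY): [0, 9, 8, 8, 17, 19] = [0, 9, 8, 8, 17, 19] -> [0, 9, 8, 8, 17, 19]
Stage 4 (OFFSET -4): 0+-4=-4, 9+-4=5, 8+-4=4, 8+-4=4, 17+-4=13, 19+-4=15 -> [-4, 5, 4, 4, 13, 15]
Stage 5 (OFFSET 1): -4+1=-3, 5+1=6, 4+1=5, 4+1=5, 13+1=14, 15+1=16 -> [-3, 6, 5, 5, 14, 16]
Stage 6 (ABS): |-3|=3, |6|=6, |5|=5, |5|=5, |14|=14, |16|=16 -> [3, 6, 5, 5, 14, 16]
Output sum: 49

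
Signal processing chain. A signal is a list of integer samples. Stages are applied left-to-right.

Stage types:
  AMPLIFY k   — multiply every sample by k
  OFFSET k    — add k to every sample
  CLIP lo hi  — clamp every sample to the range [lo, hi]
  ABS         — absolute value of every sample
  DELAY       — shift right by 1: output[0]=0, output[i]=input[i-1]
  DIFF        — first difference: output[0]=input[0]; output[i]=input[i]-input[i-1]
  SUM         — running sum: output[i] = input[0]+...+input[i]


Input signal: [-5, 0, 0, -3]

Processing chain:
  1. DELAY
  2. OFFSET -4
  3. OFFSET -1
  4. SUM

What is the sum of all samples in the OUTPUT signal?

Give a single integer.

Answer: -65

Derivation:
Input: [-5, 0, 0, -3]
Stage 1 (DELAY): [0, -5, 0, 0] = [0, -5, 0, 0] -> [0, -5, 0, 0]
Stage 2 (OFFSET -4): 0+-4=-4, -5+-4=-9, 0+-4=-4, 0+-4=-4 -> [-4, -9, -4, -4]
Stage 3 (OFFSET -1): -4+-1=-5, -9+-1=-10, -4+-1=-5, -4+-1=-5 -> [-5, -10, -5, -5]
Stage 4 (SUM): sum[0..0]=-5, sum[0..1]=-15, sum[0..2]=-20, sum[0..3]=-25 -> [-5, -15, -20, -25]
Output sum: -65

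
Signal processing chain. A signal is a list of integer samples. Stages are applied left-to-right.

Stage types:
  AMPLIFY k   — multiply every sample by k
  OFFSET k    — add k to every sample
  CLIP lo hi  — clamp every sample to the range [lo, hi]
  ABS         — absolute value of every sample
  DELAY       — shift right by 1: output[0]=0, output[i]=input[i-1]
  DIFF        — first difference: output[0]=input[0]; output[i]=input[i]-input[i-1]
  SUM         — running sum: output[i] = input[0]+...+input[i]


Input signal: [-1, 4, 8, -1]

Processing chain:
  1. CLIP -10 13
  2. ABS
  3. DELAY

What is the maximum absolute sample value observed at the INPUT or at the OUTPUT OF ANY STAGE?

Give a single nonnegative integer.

Input: [-1, 4, 8, -1] (max |s|=8)
Stage 1 (CLIP -10 13): clip(-1,-10,13)=-1, clip(4,-10,13)=4, clip(8,-10,13)=8, clip(-1,-10,13)=-1 -> [-1, 4, 8, -1] (max |s|=8)
Stage 2 (ABS): |-1|=1, |4|=4, |8|=8, |-1|=1 -> [1, 4, 8, 1] (max |s|=8)
Stage 3 (DELAY): [0, 1, 4, 8] = [0, 1, 4, 8] -> [0, 1, 4, 8] (max |s|=8)
Overall max amplitude: 8

Answer: 8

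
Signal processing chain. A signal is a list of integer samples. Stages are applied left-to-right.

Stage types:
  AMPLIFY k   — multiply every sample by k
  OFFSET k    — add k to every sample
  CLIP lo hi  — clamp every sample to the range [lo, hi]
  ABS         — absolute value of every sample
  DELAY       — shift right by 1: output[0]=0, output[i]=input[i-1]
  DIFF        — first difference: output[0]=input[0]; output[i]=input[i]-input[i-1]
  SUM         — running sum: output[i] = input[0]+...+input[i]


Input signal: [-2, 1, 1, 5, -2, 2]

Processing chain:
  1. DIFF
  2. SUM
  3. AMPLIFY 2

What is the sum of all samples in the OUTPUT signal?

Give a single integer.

Answer: 10

Derivation:
Input: [-2, 1, 1, 5, -2, 2]
Stage 1 (DIFF): s[0]=-2, 1--2=3, 1-1=0, 5-1=4, -2-5=-7, 2--2=4 -> [-2, 3, 0, 4, -7, 4]
Stage 2 (SUM): sum[0..0]=-2, sum[0..1]=1, sum[0..2]=1, sum[0..3]=5, sum[0..4]=-2, sum[0..5]=2 -> [-2, 1, 1, 5, -2, 2]
Stage 3 (AMPLIFY 2): -2*2=-4, 1*2=2, 1*2=2, 5*2=10, -2*2=-4, 2*2=4 -> [-4, 2, 2, 10, -4, 4]
Output sum: 10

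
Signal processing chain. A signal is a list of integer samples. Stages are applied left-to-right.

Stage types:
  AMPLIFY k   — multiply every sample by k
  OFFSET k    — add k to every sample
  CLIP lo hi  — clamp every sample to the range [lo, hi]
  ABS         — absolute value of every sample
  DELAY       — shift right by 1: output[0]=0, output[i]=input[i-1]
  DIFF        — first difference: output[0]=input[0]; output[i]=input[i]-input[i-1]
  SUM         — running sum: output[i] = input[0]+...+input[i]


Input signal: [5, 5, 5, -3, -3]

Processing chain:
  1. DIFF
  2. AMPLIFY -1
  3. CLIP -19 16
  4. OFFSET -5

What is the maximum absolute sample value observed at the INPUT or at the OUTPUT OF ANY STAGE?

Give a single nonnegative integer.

Input: [5, 5, 5, -3, -3] (max |s|=5)
Stage 1 (DIFF): s[0]=5, 5-5=0, 5-5=0, -3-5=-8, -3--3=0 -> [5, 0, 0, -8, 0] (max |s|=8)
Stage 2 (AMPLIFY -1): 5*-1=-5, 0*-1=0, 0*-1=0, -8*-1=8, 0*-1=0 -> [-5, 0, 0, 8, 0] (max |s|=8)
Stage 3 (CLIP -19 16): clip(-5,-19,16)=-5, clip(0,-19,16)=0, clip(0,-19,16)=0, clip(8,-19,16)=8, clip(0,-19,16)=0 -> [-5, 0, 0, 8, 0] (max |s|=8)
Stage 4 (OFFSET -5): -5+-5=-10, 0+-5=-5, 0+-5=-5, 8+-5=3, 0+-5=-5 -> [-10, -5, -5, 3, -5] (max |s|=10)
Overall max amplitude: 10

Answer: 10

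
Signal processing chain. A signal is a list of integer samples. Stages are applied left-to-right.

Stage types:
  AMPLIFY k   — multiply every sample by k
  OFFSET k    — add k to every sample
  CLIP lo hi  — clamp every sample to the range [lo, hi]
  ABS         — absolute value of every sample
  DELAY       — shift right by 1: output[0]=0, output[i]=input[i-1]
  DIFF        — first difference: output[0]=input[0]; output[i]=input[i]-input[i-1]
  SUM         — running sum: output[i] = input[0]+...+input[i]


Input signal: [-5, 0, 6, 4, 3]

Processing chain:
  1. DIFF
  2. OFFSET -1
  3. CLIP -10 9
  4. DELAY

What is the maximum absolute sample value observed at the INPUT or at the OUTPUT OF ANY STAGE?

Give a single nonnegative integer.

Answer: 6

Derivation:
Input: [-5, 0, 6, 4, 3] (max |s|=6)
Stage 1 (DIFF): s[0]=-5, 0--5=5, 6-0=6, 4-6=-2, 3-4=-1 -> [-5, 5, 6, -2, -1] (max |s|=6)
Stage 2 (OFFSET -1): -5+-1=-6, 5+-1=4, 6+-1=5, -2+-1=-3, -1+-1=-2 -> [-6, 4, 5, -3, -2] (max |s|=6)
Stage 3 (CLIP -10 9): clip(-6,-10,9)=-6, clip(4,-10,9)=4, clip(5,-10,9)=5, clip(-3,-10,9)=-3, clip(-2,-10,9)=-2 -> [-6, 4, 5, -3, -2] (max |s|=6)
Stage 4 (DELAY): [0, -6, 4, 5, -3] = [0, -6, 4, 5, -3] -> [0, -6, 4, 5, -3] (max |s|=6)
Overall max amplitude: 6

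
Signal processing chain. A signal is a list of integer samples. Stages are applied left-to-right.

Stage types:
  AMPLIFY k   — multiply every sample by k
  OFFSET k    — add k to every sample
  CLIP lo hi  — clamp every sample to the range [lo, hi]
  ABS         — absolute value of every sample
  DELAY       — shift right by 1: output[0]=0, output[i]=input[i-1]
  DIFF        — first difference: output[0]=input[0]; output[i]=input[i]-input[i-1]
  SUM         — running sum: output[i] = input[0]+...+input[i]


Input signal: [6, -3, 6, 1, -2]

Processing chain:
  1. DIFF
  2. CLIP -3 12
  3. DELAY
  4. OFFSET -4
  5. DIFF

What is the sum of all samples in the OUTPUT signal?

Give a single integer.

Answer: -7

Derivation:
Input: [6, -3, 6, 1, -2]
Stage 1 (DIFF): s[0]=6, -3-6=-9, 6--3=9, 1-6=-5, -2-1=-3 -> [6, -9, 9, -5, -3]
Stage 2 (CLIP -3 12): clip(6,-3,12)=6, clip(-9,-3,12)=-3, clip(9,-3,12)=9, clip(-5,-3,12)=-3, clip(-3,-3,12)=-3 -> [6, -3, 9, -3, -3]
Stage 3 (DELAY): [0, 6, -3, 9, -3] = [0, 6, -3, 9, -3] -> [0, 6, -3, 9, -3]
Stage 4 (OFFSET -4): 0+-4=-4, 6+-4=2, -3+-4=-7, 9+-4=5, -3+-4=-7 -> [-4, 2, -7, 5, -7]
Stage 5 (DIFF): s[0]=-4, 2--4=6, -7-2=-9, 5--7=12, -7-5=-12 -> [-4, 6, -9, 12, -12]
Output sum: -7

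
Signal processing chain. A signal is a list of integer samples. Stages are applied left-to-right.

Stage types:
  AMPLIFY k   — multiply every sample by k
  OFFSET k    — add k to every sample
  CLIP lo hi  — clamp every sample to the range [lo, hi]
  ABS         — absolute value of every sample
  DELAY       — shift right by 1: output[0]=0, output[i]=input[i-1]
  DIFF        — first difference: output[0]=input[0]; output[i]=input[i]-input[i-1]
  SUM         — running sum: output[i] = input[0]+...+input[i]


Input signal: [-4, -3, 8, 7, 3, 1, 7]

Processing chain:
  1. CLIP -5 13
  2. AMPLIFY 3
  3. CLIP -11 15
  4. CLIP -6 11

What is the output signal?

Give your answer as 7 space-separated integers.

Answer: -6 -6 11 11 9 3 11

Derivation:
Input: [-4, -3, 8, 7, 3, 1, 7]
Stage 1 (CLIP -5 13): clip(-4,-5,13)=-4, clip(-3,-5,13)=-3, clip(8,-5,13)=8, clip(7,-5,13)=7, clip(3,-5,13)=3, clip(1,-5,13)=1, clip(7,-5,13)=7 -> [-4, -3, 8, 7, 3, 1, 7]
Stage 2 (AMPLIFY 3): -4*3=-12, -3*3=-9, 8*3=24, 7*3=21, 3*3=9, 1*3=3, 7*3=21 -> [-12, -9, 24, 21, 9, 3, 21]
Stage 3 (CLIP -11 15): clip(-12,-11,15)=-11, clip(-9,-11,15)=-9, clip(24,-11,15)=15, clip(21,-11,15)=15, clip(9,-11,15)=9, clip(3,-11,15)=3, clip(21,-11,15)=15 -> [-11, -9, 15, 15, 9, 3, 15]
Stage 4 (CLIP -6 11): clip(-11,-6,11)=-6, clip(-9,-6,11)=-6, clip(15,-6,11)=11, clip(15,-6,11)=11, clip(9,-6,11)=9, clip(3,-6,11)=3, clip(15,-6,11)=11 -> [-6, -6, 11, 11, 9, 3, 11]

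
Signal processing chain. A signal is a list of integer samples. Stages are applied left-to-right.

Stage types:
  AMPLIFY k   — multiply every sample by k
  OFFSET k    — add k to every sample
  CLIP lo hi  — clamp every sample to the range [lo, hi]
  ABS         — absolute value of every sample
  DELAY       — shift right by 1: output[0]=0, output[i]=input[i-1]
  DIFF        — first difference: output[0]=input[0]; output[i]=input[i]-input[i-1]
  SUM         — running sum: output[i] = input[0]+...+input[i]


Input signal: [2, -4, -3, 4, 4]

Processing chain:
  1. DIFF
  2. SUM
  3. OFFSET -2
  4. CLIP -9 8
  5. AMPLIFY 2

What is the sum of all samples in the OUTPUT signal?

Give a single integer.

Answer: -14

Derivation:
Input: [2, -4, -3, 4, 4]
Stage 1 (DIFF): s[0]=2, -4-2=-6, -3--4=1, 4--3=7, 4-4=0 -> [2, -6, 1, 7, 0]
Stage 2 (SUM): sum[0..0]=2, sum[0..1]=-4, sum[0..2]=-3, sum[0..3]=4, sum[0..4]=4 -> [2, -4, -3, 4, 4]
Stage 3 (OFFSET -2): 2+-2=0, -4+-2=-6, -3+-2=-5, 4+-2=2, 4+-2=2 -> [0, -6, -5, 2, 2]
Stage 4 (CLIP -9 8): clip(0,-9,8)=0, clip(-6,-9,8)=-6, clip(-5,-9,8)=-5, clip(2,-9,8)=2, clip(2,-9,8)=2 -> [0, -6, -5, 2, 2]
Stage 5 (AMPLIFY 2): 0*2=0, -6*2=-12, -5*2=-10, 2*2=4, 2*2=4 -> [0, -12, -10, 4, 4]
Output sum: -14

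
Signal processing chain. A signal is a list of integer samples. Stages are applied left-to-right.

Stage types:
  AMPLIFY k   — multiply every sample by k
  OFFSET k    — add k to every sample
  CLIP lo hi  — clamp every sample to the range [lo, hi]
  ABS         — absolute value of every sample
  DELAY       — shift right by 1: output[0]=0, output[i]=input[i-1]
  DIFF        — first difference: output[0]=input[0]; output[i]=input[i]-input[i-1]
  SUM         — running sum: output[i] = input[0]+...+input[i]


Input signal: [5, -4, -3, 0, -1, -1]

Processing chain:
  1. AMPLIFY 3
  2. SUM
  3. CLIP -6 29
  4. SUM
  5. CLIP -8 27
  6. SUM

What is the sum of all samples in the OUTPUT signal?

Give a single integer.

Answer: 240

Derivation:
Input: [5, -4, -3, 0, -1, -1]
Stage 1 (AMPLIFY 3): 5*3=15, -4*3=-12, -3*3=-9, 0*3=0, -1*3=-3, -1*3=-3 -> [15, -12, -9, 0, -3, -3]
Stage 2 (SUM): sum[0..0]=15, sum[0..1]=3, sum[0..2]=-6, sum[0..3]=-6, sum[0..4]=-9, sum[0..5]=-12 -> [15, 3, -6, -6, -9, -12]
Stage 3 (CLIP -6 29): clip(15,-6,29)=15, clip(3,-6,29)=3, clip(-6,-6,29)=-6, clip(-6,-6,29)=-6, clip(-9,-6,29)=-6, clip(-12,-6,29)=-6 -> [15, 3, -6, -6, -6, -6]
Stage 4 (SUM): sum[0..0]=15, sum[0..1]=18, sum[0..2]=12, sum[0..3]=6, sum[0..4]=0, sum[0..5]=-6 -> [15, 18, 12, 6, 0, -6]
Stage 5 (CLIP -8 27): clip(15,-8,27)=15, clip(18,-8,27)=18, clip(12,-8,27)=12, clip(6,-8,27)=6, clip(0,-8,27)=0, clip(-6,-8,27)=-6 -> [15, 18, 12, 6, 0, -6]
Stage 6 (SUM): sum[0..0]=15, sum[0..1]=33, sum[0..2]=45, sum[0..3]=51, sum[0..4]=51, sum[0..5]=45 -> [15, 33, 45, 51, 51, 45]
Output sum: 240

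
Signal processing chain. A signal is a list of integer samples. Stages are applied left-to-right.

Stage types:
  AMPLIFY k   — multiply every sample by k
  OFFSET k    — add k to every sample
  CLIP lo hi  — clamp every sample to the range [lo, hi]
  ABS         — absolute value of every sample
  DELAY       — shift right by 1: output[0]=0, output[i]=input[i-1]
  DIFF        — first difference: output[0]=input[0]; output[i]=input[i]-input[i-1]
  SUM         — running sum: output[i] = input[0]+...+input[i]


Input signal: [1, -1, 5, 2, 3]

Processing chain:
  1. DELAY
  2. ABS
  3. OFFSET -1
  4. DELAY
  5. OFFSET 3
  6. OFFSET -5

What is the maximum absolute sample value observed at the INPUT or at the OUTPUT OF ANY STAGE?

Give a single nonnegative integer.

Input: [1, -1, 5, 2, 3] (max |s|=5)
Stage 1 (DELAY): [0, 1, -1, 5, 2] = [0, 1, -1, 5, 2] -> [0, 1, -1, 5, 2] (max |s|=5)
Stage 2 (ABS): |0|=0, |1|=1, |-1|=1, |5|=5, |2|=2 -> [0, 1, 1, 5, 2] (max |s|=5)
Stage 3 (OFFSET -1): 0+-1=-1, 1+-1=0, 1+-1=0, 5+-1=4, 2+-1=1 -> [-1, 0, 0, 4, 1] (max |s|=4)
Stage 4 (DELAY): [0, -1, 0, 0, 4] = [0, -1, 0, 0, 4] -> [0, -1, 0, 0, 4] (max |s|=4)
Stage 5 (OFFSET 3): 0+3=3, -1+3=2, 0+3=3, 0+3=3, 4+3=7 -> [3, 2, 3, 3, 7] (max |s|=7)
Stage 6 (OFFSET -5): 3+-5=-2, 2+-5=-3, 3+-5=-2, 3+-5=-2, 7+-5=2 -> [-2, -3, -2, -2, 2] (max |s|=3)
Overall max amplitude: 7

Answer: 7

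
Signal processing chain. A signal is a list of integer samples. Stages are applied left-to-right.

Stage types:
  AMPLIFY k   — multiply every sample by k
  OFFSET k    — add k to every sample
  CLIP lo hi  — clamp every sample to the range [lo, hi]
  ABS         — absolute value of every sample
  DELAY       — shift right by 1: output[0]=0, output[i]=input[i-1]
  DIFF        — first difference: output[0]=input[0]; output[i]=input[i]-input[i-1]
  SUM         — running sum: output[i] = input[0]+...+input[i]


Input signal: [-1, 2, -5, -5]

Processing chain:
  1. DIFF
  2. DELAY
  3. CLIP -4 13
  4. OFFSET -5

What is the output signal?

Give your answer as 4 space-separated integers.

Input: [-1, 2, -5, -5]
Stage 1 (DIFF): s[0]=-1, 2--1=3, -5-2=-7, -5--5=0 -> [-1, 3, -7, 0]
Stage 2 (DELAY): [0, -1, 3, -7] = [0, -1, 3, -7] -> [0, -1, 3, -7]
Stage 3 (CLIP -4 13): clip(0,-4,13)=0, clip(-1,-4,13)=-1, clip(3,-4,13)=3, clip(-7,-4,13)=-4 -> [0, -1, 3, -4]
Stage 4 (OFFSET -5): 0+-5=-5, -1+-5=-6, 3+-5=-2, -4+-5=-9 -> [-5, -6, -2, -9]

Answer: -5 -6 -2 -9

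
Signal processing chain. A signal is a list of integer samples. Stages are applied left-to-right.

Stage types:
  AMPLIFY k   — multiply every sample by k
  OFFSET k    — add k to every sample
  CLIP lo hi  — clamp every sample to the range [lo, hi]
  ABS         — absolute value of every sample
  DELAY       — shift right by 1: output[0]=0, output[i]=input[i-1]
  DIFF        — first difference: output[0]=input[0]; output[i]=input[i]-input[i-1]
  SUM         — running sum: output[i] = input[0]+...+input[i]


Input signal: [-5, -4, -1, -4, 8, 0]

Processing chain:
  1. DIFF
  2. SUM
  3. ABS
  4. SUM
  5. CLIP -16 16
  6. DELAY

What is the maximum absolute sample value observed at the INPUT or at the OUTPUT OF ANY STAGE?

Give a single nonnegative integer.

Input: [-5, -4, -1, -4, 8, 0] (max |s|=8)
Stage 1 (DIFF): s[0]=-5, -4--5=1, -1--4=3, -4--1=-3, 8--4=12, 0-8=-8 -> [-5, 1, 3, -3, 12, -8] (max |s|=12)
Stage 2 (SUM): sum[0..0]=-5, sum[0..1]=-4, sum[0..2]=-1, sum[0..3]=-4, sum[0..4]=8, sum[0..5]=0 -> [-5, -4, -1, -4, 8, 0] (max |s|=8)
Stage 3 (ABS): |-5|=5, |-4|=4, |-1|=1, |-4|=4, |8|=8, |0|=0 -> [5, 4, 1, 4, 8, 0] (max |s|=8)
Stage 4 (SUM): sum[0..0]=5, sum[0..1]=9, sum[0..2]=10, sum[0..3]=14, sum[0..4]=22, sum[0..5]=22 -> [5, 9, 10, 14, 22, 22] (max |s|=22)
Stage 5 (CLIP -16 16): clip(5,-16,16)=5, clip(9,-16,16)=9, clip(10,-16,16)=10, clip(14,-16,16)=14, clip(22,-16,16)=16, clip(22,-16,16)=16 -> [5, 9, 10, 14, 16, 16] (max |s|=16)
Stage 6 (DELAY): [0, 5, 9, 10, 14, 16] = [0, 5, 9, 10, 14, 16] -> [0, 5, 9, 10, 14, 16] (max |s|=16)
Overall max amplitude: 22

Answer: 22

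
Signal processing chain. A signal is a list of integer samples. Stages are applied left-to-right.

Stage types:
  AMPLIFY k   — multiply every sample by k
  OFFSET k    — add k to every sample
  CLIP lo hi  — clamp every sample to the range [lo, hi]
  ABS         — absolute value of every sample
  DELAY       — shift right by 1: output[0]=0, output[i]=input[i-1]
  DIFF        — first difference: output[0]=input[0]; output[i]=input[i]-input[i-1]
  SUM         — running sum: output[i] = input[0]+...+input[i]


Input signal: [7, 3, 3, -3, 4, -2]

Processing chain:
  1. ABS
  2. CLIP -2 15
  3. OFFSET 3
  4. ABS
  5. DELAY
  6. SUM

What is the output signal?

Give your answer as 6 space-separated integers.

Answer: 0 10 16 22 28 35

Derivation:
Input: [7, 3, 3, -3, 4, -2]
Stage 1 (ABS): |7|=7, |3|=3, |3|=3, |-3|=3, |4|=4, |-2|=2 -> [7, 3, 3, 3, 4, 2]
Stage 2 (CLIP -2 15): clip(7,-2,15)=7, clip(3,-2,15)=3, clip(3,-2,15)=3, clip(3,-2,15)=3, clip(4,-2,15)=4, clip(2,-2,15)=2 -> [7, 3, 3, 3, 4, 2]
Stage 3 (OFFSET 3): 7+3=10, 3+3=6, 3+3=6, 3+3=6, 4+3=7, 2+3=5 -> [10, 6, 6, 6, 7, 5]
Stage 4 (ABS): |10|=10, |6|=6, |6|=6, |6|=6, |7|=7, |5|=5 -> [10, 6, 6, 6, 7, 5]
Stage 5 (DELAY): [0, 10, 6, 6, 6, 7] = [0, 10, 6, 6, 6, 7] -> [0, 10, 6, 6, 6, 7]
Stage 6 (SUM): sum[0..0]=0, sum[0..1]=10, sum[0..2]=16, sum[0..3]=22, sum[0..4]=28, sum[0..5]=35 -> [0, 10, 16, 22, 28, 35]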